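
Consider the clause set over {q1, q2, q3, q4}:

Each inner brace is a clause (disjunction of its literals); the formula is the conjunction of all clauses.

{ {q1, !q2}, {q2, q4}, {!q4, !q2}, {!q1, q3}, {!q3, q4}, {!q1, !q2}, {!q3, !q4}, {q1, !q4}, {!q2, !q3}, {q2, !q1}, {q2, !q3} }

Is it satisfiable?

Case q1 = true:
The clause (q3) is unit, so q3 = true.
The clause (q4) is unit, so q4 = true.
But (!q4) is also a unit clause — contradiction.
Backtrack on q1: now try q1 = false.
The clause (!q2) is unit, so q2 = false.
The clause (q4) is unit, so q4 = true.
But (!q4) is also a unit clause — contradiction.
Neither q1 = true nor q1 = false works.
No assignment satisfies every clause.

Unsatisfiable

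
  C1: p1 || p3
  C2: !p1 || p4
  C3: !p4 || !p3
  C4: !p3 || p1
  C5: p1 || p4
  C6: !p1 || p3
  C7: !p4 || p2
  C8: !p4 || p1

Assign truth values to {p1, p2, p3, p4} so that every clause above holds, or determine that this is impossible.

Try p1 = true.
The clause (p4) is unit, so p4 = true.
The clause (!p3) is unit, so p3 = false.
That conflicts with the unit clause (p3).
So p1 must be the other value — set p1 = false.
The clause (p3) is unit, so p3 = true.
That conflicts with the unit clause (!p3).
Both values of p1 lead to a conflict.

UNSATISFIABLE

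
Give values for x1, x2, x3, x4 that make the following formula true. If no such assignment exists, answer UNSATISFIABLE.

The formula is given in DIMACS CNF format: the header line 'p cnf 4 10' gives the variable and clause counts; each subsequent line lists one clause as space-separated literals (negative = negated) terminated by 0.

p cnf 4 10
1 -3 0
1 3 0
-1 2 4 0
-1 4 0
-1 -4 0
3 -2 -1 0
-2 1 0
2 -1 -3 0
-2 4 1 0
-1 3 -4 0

Suppose x1 = True.
The clause (x4) is unit, so x4 = True.
Now (¬x4) is unsatisfied and unit — conflict.
That branch fails; take x1 = False instead.
The clause (¬x3) is unit, so x3 = False.
Now (x3) is unsatisfied and unit — conflict.
Either choice for x1 ends in contradiction.

UNSATISFIABLE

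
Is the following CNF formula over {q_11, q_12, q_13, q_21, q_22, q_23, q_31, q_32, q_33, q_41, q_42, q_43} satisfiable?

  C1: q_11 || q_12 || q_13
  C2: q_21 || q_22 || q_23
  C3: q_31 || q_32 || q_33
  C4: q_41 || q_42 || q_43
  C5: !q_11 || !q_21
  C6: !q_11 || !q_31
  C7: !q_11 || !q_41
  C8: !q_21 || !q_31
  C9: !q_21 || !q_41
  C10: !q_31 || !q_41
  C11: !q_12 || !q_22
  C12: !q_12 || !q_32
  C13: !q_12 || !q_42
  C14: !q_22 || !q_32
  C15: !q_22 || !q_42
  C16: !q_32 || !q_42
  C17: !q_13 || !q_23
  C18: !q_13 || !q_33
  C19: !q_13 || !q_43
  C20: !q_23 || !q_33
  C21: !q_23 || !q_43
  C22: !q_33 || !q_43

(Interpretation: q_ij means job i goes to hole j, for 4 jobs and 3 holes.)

No, unsatisfiable

Branch on q_11: set q_11 = false.
Branch on q_12: set q_12 = true.
(!q_22) alone gives q_22 = false.
(!q_32) alone gives q_32 = false.
(!q_42) alone gives q_42 = false.
Branch on q_21: set q_21 = true.
(!q_31) alone gives q_31 = false.
(q_33) alone gives q_33 = true.
(!q_41) alone gives q_41 = false.
(q_43) alone gives q_43 = true.
But (!q_43) is also a unit clause — contradiction.
Undo q_21 and try q_21 = false.
(q_23) alone gives q_23 = true.
(!q_13) alone gives q_13 = false.
(!q_33) alone gives q_33 = false.
(q_31) alone gives q_31 = true.
(!q_41) alone gives q_41 = false.
(q_43) alone gives q_43 = true.
But (!q_43) is also a unit clause — contradiction.
Both values of q_21 lead to a conflict.
Undo q_12 and try q_12 = false.
(q_13) alone gives q_13 = true.
(!q_23) alone gives q_23 = false.
(!q_33) alone gives q_33 = false.
(!q_43) alone gives q_43 = false.
Branch on q_21: set q_21 = true.
(!q_31) alone gives q_31 = false.
(q_32) alone gives q_32 = true.
(!q_41) alone gives q_41 = false.
(q_42) alone gives q_42 = true.
But (!q_42) is also a unit clause — contradiction.
Undo q_21 and try q_21 = false.
(q_22) alone gives q_22 = true.
(!q_32) alone gives q_32 = false.
(q_31) alone gives q_31 = true.
(!q_41) alone gives q_41 = false.
(q_42) alone gives q_42 = true.
But (!q_42) is also a unit clause — contradiction.
Both values of q_21 lead to a conflict.
Both values of q_12 lead to a conflict.
Undo q_11 and try q_11 = true.
(!q_21) alone gives q_21 = false.
(!q_31) alone gives q_31 = false.
(!q_41) alone gives q_41 = false.
Branch on q_22: set q_22 = true.
(!q_12) alone gives q_12 = false.
(!q_32) alone gives q_32 = false.
(q_33) alone gives q_33 = true.
(!q_42) alone gives q_42 = false.
(q_43) alone gives q_43 = true.
But (!q_43) is also a unit clause — contradiction.
Undo q_22 and try q_22 = false.
(q_23) alone gives q_23 = true.
(!q_13) alone gives q_13 = false.
(!q_33) alone gives q_33 = false.
(q_32) alone gives q_32 = true.
(!q_12) alone gives q_12 = false.
(!q_42) alone gives q_42 = false.
(q_43) alone gives q_43 = true.
But (!q_43) is also a unit clause — contradiction.
Both values of q_22 lead to a conflict.
Both values of q_11 lead to a conflict.
No assignment satisfies every clause.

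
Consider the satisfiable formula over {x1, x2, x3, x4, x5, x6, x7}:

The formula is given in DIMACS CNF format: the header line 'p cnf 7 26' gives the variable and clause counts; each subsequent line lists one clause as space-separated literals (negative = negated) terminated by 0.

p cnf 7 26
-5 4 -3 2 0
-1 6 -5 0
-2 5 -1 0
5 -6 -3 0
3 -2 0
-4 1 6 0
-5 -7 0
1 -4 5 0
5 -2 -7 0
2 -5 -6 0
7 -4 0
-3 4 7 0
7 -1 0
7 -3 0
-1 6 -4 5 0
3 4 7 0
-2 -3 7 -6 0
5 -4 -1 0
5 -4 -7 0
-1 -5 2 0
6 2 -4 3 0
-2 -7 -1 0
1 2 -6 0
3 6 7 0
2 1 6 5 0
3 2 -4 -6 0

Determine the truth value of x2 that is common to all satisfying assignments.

Suppose x2 = True.
The clause (x3) is unit, so x3 = True.
The clause (x7) is unit, so x7 = True.
The clause (¬x5) is unit, so x5 = False.
Now (x5) is unsatisfied and unit — conflict.
So every satisfying assignment has x2 = False.

False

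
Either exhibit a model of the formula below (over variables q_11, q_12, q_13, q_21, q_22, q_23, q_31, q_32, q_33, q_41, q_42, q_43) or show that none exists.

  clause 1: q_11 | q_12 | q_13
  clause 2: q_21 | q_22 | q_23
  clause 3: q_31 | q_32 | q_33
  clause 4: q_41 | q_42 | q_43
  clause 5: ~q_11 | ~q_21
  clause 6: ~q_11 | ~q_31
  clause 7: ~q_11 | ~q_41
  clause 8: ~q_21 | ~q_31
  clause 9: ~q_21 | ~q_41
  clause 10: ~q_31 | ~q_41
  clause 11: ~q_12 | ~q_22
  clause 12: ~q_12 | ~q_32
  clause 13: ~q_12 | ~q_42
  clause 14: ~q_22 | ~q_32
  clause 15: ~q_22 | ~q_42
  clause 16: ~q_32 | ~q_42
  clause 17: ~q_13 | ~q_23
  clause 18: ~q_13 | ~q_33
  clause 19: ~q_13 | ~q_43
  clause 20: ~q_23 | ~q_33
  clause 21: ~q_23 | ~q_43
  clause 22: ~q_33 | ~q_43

UNSATISFIABLE

Suppose q_11 = 0.
Suppose q_12 = 1.
From the singleton clause (~q_22), q_22 = 0.
From the singleton clause (~q_32), q_32 = 0.
From the singleton clause (~q_42), q_42 = 0.
Suppose q_21 = 1.
From the singleton clause (~q_31), q_31 = 0.
From the singleton clause (q_33), q_33 = 1.
From the singleton clause (~q_41), q_41 = 0.
From the singleton clause (q_43), q_43 = 1.
That conflicts with the unit clause (~q_43).
That branch fails; take q_21 = 0 instead.
From the singleton clause (q_23), q_23 = 1.
From the singleton clause (~q_13), q_13 = 0.
From the singleton clause (~q_33), q_33 = 0.
From the singleton clause (q_31), q_31 = 1.
From the singleton clause (~q_41), q_41 = 0.
From the singleton clause (q_43), q_43 = 1.
That conflicts with the unit clause (~q_43).
Either choice for q_21 ends in contradiction.
That branch fails; take q_12 = 0 instead.
From the singleton clause (q_13), q_13 = 1.
From the singleton clause (~q_23), q_23 = 0.
From the singleton clause (~q_33), q_33 = 0.
From the singleton clause (~q_43), q_43 = 0.
Suppose q_21 = 1.
From the singleton clause (~q_31), q_31 = 0.
From the singleton clause (q_32), q_32 = 1.
From the singleton clause (~q_41), q_41 = 0.
From the singleton clause (q_42), q_42 = 1.
That conflicts with the unit clause (~q_42).
That branch fails; take q_21 = 0 instead.
From the singleton clause (q_22), q_22 = 1.
From the singleton clause (~q_32), q_32 = 0.
From the singleton clause (q_31), q_31 = 1.
From the singleton clause (~q_41), q_41 = 0.
From the singleton clause (q_42), q_42 = 1.
That conflicts with the unit clause (~q_42).
Either choice for q_21 ends in contradiction.
Either choice for q_12 ends in contradiction.
That branch fails; take q_11 = 1 instead.
From the singleton clause (~q_21), q_21 = 0.
From the singleton clause (~q_31), q_31 = 0.
From the singleton clause (~q_41), q_41 = 0.
Suppose q_22 = 1.
From the singleton clause (~q_12), q_12 = 0.
From the singleton clause (~q_32), q_32 = 0.
From the singleton clause (q_33), q_33 = 1.
From the singleton clause (~q_42), q_42 = 0.
From the singleton clause (q_43), q_43 = 1.
That conflicts with the unit clause (~q_43).
That branch fails; take q_22 = 0 instead.
From the singleton clause (q_23), q_23 = 1.
From the singleton clause (~q_13), q_13 = 0.
From the singleton clause (~q_33), q_33 = 0.
From the singleton clause (q_32), q_32 = 1.
From the singleton clause (~q_12), q_12 = 0.
From the singleton clause (~q_42), q_42 = 0.
From the singleton clause (q_43), q_43 = 1.
That conflicts with the unit clause (~q_43).
Either choice for q_22 ends in contradiction.
Either choice for q_11 ends in contradiction.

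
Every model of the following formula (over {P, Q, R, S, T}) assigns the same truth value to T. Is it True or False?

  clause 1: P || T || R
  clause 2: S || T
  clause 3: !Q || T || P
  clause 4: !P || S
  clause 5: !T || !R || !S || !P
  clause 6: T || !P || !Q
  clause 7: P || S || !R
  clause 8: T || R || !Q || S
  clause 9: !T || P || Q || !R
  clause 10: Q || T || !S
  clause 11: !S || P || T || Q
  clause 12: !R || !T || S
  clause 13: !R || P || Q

True

Suppose T = false.
Unit clause (S) forces S = true.
Unit clause (Q) forces Q = true.
Unit clause (P) forces P = true.
That conflicts with the unit clause (!P).
So every satisfying assignment has T = True.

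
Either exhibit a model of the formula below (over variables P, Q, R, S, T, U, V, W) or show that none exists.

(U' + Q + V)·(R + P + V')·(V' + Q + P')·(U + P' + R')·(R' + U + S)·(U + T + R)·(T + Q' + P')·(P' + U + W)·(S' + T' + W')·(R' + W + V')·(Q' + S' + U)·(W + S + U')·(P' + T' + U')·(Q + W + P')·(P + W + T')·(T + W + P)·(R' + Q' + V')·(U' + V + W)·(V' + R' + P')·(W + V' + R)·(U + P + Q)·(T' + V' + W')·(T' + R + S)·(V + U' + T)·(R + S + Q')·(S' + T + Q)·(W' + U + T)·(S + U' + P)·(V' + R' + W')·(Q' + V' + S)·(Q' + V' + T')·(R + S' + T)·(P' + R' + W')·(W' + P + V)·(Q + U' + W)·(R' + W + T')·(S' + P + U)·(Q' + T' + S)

UNSATISFIABLE

Case U = 0:
Case P = 0:
From the singleton clause (Q), Q = 1.
From the singleton clause (S'), S = 0.
From the singleton clause (R'), R = 0.
That conflicts with the unit clause (R).
So P must be the other value — set P = 1.
From the singleton clause (R'), R = 0.
From the singleton clause (T), T = 1.
From the singleton clause (W), W = 1.
From the singleton clause (S'), S = 0.
That conflicts with the unit clause (S).
Both values of P lead to a conflict.
So U must be the other value — set U = 1.
Case Q = 1:
Case T = 1:
From the singleton clause (P'), P = 0.
From the singleton clause (W), W = 1.
From the singleton clause (S'), S = 0.
That conflicts with the unit clause (S).
So T must be the other value — set T = 0.
From the singleton clause (P'), P = 0.
From the singleton clause (W), W = 1.
From the singleton clause (V), V = 1.
From the singleton clause (R), R = 1.
That conflicts with the unit clause (R').
Both values of T lead to a conflict.
So Q must be the other value — set Q = 0.
From the singleton clause (V), V = 1.
From the singleton clause (P'), P = 0.
From the singleton clause (R), R = 1.
From the singleton clause (W), W = 1.
That conflicts with the unit clause (W').
Both values of Q lead to a conflict.
Both values of U lead to a conflict.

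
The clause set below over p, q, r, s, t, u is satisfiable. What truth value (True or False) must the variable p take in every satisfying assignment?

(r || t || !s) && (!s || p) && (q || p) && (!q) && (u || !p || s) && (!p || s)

True

Suppose p = false.
From the singleton clause (!s), s = false.
From the singleton clause (q), q = true.
Now (!q) is unsatisfied and unit — conflict.
So every satisfying assignment has p = True.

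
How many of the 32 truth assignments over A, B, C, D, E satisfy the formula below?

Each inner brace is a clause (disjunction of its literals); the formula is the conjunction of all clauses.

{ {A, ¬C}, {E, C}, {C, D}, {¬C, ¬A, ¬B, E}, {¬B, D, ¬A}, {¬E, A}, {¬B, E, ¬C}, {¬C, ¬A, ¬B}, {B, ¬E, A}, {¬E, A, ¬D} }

There are 2^5 = 32 truth assignments over (A, B, C, D, E).
Split on D. With D = True, the clauses containing D are satisfied and ¬D drops from the rest; 4 of the 2^4 = 16 assignments to the other variables satisfy what remains.
With D = False, by the same count on the reduced clause set, 2 assignments work.
(One model: A=T, B=F, C=F, D=T, E=T.)
Total: 4 + 2 = 6.

6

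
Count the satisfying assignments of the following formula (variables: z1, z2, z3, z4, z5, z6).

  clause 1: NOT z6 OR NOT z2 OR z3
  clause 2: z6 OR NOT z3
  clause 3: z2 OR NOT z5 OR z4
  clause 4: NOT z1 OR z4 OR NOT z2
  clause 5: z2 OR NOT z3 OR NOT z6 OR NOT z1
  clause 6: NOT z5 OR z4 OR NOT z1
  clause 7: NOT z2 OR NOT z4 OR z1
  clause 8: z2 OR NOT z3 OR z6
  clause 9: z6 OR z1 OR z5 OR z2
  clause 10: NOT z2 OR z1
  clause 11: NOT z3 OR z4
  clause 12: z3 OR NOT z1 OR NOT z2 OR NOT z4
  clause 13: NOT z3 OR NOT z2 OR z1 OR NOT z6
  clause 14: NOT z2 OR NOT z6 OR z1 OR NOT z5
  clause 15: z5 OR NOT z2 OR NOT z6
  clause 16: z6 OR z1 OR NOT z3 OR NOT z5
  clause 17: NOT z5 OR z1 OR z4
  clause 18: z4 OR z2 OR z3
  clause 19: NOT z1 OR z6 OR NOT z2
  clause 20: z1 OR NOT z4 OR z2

There are 2^6 = 64 truth assignments over (z1, z2, z3, z4, z5, z6).
Split on z3. With z3 = true, the clauses containing z3 are satisfied and NOT z3 drops from the rest; 1 of the 2^5 = 32 assignments to the other variables satisfy what remains.
With z3 = false, by the same count on the reduced clause set, 4 assignments work.
(One model: z1=T, z2=F, z3=F, z4=T, z5=F, z6=F.)
Total: 1 + 4 = 5.

5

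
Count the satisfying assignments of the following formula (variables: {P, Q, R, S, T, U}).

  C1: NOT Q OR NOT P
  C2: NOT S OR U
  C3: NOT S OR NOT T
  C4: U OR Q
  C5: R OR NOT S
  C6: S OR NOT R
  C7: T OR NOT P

There are 2^6 = 64 truth assignments over (P, Q, R, S, T, U).
Split on U. With U = true, the clauses containing U are satisfied and NOT U drops from the rest; 7 of the 2^5 = 32 assignments to the other variables satisfy what remains.
With U = false, by the same count on the reduced clause set, 2 assignments work.
(One model: P=F, Q=F, R=F, S=F, T=F, U=T.)
Total: 7 + 2 = 9.

9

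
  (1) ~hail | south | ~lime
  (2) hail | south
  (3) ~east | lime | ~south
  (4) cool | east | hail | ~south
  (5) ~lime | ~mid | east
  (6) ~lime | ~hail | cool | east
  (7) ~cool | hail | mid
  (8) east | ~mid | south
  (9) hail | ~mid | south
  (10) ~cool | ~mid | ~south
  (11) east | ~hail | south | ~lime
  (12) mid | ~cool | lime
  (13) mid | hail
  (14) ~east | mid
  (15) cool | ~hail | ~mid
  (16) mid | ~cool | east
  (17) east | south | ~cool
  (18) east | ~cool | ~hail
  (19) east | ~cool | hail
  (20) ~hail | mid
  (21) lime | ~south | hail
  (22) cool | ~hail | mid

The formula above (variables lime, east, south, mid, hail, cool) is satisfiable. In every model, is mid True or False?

True

Suppose mid = 0.
Unit clause (hail) forces hail = 1.
That conflicts with the unit clause (~hail).
So every satisfying assignment has mid = True.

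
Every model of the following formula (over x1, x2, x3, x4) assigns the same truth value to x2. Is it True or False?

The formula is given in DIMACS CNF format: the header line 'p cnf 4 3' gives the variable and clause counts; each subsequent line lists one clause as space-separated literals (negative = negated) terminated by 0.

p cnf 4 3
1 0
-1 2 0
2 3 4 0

True

Suppose x2 = False.
From the singleton clause (x1), x1 = True.
That conflicts with the unit clause (¬x1).
So every satisfying assignment has x2 = True.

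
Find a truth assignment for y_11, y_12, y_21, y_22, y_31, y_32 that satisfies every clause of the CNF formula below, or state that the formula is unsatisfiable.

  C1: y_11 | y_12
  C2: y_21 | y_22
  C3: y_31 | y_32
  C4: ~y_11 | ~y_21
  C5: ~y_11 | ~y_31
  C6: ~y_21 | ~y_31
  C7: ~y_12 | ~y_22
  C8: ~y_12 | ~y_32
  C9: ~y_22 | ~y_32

Suppose y_11 = 1.
From the singleton clause (~y_21), y_21 = 0.
From the singleton clause (y_22), y_22 = 1.
From the singleton clause (~y_31), y_31 = 0.
From the singleton clause (y_32), y_32 = 1.
Now (~y_32) is unsatisfied and unit — conflict.
That branch fails; take y_11 = 0 instead.
From the singleton clause (y_12), y_12 = 1.
From the singleton clause (~y_22), y_22 = 0.
From the singleton clause (y_21), y_21 = 1.
From the singleton clause (~y_31), y_31 = 0.
From the singleton clause (y_32), y_32 = 1.
Now (~y_32) is unsatisfied and unit — conflict.
Neither y_11 = 1 nor y_11 = 0 works.

UNSATISFIABLE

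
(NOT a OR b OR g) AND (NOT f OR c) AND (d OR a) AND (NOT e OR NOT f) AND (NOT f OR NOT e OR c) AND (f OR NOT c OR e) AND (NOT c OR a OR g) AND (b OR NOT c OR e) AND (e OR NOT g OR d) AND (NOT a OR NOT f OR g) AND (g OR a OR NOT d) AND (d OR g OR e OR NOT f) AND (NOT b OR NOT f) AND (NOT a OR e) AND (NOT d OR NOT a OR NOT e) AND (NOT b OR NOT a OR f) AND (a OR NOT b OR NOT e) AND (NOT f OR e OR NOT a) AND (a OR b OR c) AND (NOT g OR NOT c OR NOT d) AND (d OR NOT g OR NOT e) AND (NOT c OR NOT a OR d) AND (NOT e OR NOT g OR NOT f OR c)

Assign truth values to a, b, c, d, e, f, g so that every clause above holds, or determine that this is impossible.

Case f = false:
Case d = true:
Case c = false:
Case g = true:
Case a = false:
From the singleton clause (b), b = true.
From the singleton clause (NOT e), e = false.
Every clause now holds.

a: false,  b: true,  c: false,  d: true,  e: false,  f: false,  g: true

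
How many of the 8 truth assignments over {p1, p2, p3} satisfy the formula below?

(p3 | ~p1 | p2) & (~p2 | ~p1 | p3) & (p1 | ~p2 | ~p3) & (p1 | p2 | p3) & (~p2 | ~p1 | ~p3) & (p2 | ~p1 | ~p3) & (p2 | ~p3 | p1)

There are 2^3 = 8 truth assignments over (p1, p2, p3).
Check each against the 7 clauses (columns in the order p1, p2, p3):
  F F F  ✗ fails (p1 | p2 | p3)
  F F T  ✗ fails (p2 | ~p3 | p1)
  F T F  ✓ satisfies all
  F T T  ✗ fails (p1 | ~p2 | ~p3)
  T F F  ✗ fails (p3 | ~p1 | p2)
  T F T  ✗ fails (p2 | ~p1 | ~p3)
  T T F  ✗ fails (~p2 | ~p1 | p3)
  T T T  ✗ fails (~p2 | ~p1 | ~p3)
1 of the 8 rows is a model.

1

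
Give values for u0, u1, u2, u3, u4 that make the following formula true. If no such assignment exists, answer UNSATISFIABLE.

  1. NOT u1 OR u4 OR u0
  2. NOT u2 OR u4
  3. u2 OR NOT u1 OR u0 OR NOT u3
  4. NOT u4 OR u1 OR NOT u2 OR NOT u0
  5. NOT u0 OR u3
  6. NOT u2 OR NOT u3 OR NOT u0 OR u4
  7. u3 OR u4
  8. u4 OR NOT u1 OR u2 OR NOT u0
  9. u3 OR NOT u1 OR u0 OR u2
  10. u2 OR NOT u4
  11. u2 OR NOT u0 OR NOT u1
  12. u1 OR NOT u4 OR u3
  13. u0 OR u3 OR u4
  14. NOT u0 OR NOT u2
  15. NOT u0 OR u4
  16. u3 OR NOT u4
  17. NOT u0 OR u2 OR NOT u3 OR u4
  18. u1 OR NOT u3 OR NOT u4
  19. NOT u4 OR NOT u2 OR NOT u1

u0: false, u1: false, u2: false, u3: true, u4: false

Branch on u2: set u2 = false.
Unit clause (NOT u4) forces u4 = false.
Unit clause (u3) forces u3 = true.
Unit clause (NOT u0) forces u0 = false.
Unit clause (NOT u1) forces u1 = false.
Every clause now holds.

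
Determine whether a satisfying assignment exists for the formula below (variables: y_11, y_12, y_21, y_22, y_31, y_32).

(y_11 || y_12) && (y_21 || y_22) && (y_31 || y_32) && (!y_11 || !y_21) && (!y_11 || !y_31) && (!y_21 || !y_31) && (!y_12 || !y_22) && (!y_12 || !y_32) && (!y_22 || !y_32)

Case y_11 = true:
Unit clause (!y_21) forces y_21 = false.
Unit clause (y_22) forces y_22 = true.
Unit clause (!y_31) forces y_31 = false.
Unit clause (y_32) forces y_32 = true.
Now (!y_32) is unsatisfied and unit — conflict.
Backtrack on y_11: now try y_11 = false.
Unit clause (y_12) forces y_12 = true.
Unit clause (!y_22) forces y_22 = false.
Unit clause (y_21) forces y_21 = true.
Unit clause (!y_31) forces y_31 = false.
Unit clause (y_32) forces y_32 = true.
Now (!y_32) is unsatisfied and unit — conflict.
Neither y_11 = true nor y_11 = false works.
No assignment satisfies every clause.

Unsatisfiable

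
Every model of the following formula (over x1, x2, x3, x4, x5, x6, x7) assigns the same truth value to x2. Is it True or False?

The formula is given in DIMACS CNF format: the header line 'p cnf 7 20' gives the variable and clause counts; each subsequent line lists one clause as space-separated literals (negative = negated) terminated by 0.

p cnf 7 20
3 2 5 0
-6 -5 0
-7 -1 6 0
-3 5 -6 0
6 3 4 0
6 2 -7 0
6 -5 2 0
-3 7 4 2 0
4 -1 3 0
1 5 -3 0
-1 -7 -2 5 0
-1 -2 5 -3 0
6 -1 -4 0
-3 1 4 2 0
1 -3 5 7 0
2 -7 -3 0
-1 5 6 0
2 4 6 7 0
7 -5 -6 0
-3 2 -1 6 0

Suppose x2 = False.
Try x3 = True.
From the singleton clause (¬x7), x7 = False.
From the singleton clause (x4), x4 = True.
Try x6 = False.
From the singleton clause (¬x5), x5 = False.
From the singleton clause (x1), x1 = True.
That conflicts with the unit clause (¬x1).
Undo x6 and try x6 = True.
From the singleton clause (¬x5), x5 = False.
That conflicts with the unit clause (x5).
Both values of x6 lead to a conflict.
Undo x3 and try x3 = False.
From the singleton clause (x5), x5 = True.
From the singleton clause (¬x6), x6 = False.
That conflicts with the unit clause (x6).
Both values of x3 lead to a conflict.
So every satisfying assignment has x2 = True.

True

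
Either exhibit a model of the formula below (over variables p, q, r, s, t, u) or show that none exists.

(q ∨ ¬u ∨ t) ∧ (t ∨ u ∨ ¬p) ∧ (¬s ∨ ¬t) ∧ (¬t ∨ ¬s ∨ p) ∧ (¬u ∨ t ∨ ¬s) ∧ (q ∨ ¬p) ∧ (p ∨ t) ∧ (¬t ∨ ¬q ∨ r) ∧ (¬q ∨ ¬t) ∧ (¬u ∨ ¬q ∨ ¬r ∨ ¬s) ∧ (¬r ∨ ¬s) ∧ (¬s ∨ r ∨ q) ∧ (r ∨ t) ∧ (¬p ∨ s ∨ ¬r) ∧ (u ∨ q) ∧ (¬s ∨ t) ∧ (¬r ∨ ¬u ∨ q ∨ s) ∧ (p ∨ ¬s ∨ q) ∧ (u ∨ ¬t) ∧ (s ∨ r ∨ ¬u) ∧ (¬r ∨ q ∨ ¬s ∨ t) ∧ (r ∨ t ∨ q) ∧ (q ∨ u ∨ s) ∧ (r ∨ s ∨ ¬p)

Try s = False.
Try q = True.
From the singleton clause (¬t), t = False.
From the singleton clause (p), p = True.
From the singleton clause (u), u = True.
From the singleton clause (r), r = True.
Now (¬r) is unsatisfied and unit — conflict.
That branch fails; take q = False instead.
From the singleton clause (¬p), p = False.
From the singleton clause (t), t = True.
From the singleton clause (u), u = True.
From the singleton clause (¬r), r = False.
Now (r) is unsatisfied and unit — conflict.
Neither q = True nor q = False works.
That branch fails; take s = True instead.
From the singleton clause (¬t), t = False.
Now (t) is unsatisfied and unit — conflict.
Neither s = True nor s = False works.

UNSATISFIABLE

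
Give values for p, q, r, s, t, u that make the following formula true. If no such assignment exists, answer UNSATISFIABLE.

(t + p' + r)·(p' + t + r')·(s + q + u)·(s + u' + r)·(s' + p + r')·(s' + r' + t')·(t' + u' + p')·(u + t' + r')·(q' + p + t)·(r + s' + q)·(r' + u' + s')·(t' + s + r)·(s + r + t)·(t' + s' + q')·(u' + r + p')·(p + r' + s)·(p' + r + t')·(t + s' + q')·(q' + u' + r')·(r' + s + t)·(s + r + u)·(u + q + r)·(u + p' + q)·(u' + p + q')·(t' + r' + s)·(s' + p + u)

UNSATISFIABLE

Suppose t = 1.
Suppose s = 0.
The clause (r) is unit, so r = 1.
That conflicts with the unit clause (r').
So s must be the other value — set s = 1.
The clause (r') is unit, so r = 0.
The clause (q) is unit, so q = 1.
That conflicts with the unit clause (q').
Either choice for s ends in contradiction.
So t must be the other value — set t = 0.
Suppose p = 0.
The clause (q') is unit, so q = 0.
Suppose s = 1.
The clause (r') is unit, so r = 0.
That conflicts with the unit clause (r).
So s must be the other value — set s = 0.
The clause (u) is unit, so u = 1.
The clause (r) is unit, so r = 1.
That conflicts with the unit clause (r').
Either choice for s ends in contradiction.
So p must be the other value — set p = 1.
The clause (r) is unit, so r = 1.
That conflicts with the unit clause (r').
Either choice for p ends in contradiction.
Either choice for t ends in contradiction.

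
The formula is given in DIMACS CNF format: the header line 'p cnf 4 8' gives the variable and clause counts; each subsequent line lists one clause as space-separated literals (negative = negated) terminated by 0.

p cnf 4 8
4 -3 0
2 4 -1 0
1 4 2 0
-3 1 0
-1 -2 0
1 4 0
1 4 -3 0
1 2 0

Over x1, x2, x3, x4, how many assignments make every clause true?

There are 2^4 = 16 truth assignments over (x1, x2, x3, x4).
Split on x4. With x4 = True, the clauses containing x4 are satisfied and ¬x4 drops from the rest; 3 of the 2^3 = 8 assignments to the other variables satisfy what remains.
With x4 = False, by the same count on the reduced clause set, 0 assignments work.
(One model: x1=F, x2=T, x3=F, x4=T.)
Total: 3 + 0 = 3.

3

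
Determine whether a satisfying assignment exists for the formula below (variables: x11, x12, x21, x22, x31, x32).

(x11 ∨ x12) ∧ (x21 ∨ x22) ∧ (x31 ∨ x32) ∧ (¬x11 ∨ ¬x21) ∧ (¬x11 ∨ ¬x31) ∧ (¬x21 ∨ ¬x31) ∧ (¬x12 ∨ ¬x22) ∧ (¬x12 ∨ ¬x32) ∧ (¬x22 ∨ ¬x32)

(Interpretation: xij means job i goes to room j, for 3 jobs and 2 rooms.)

Case x11 = True:
From the singleton clause (¬x21), x21 = False.
From the singleton clause (x22), x22 = True.
From the singleton clause (¬x31), x31 = False.
From the singleton clause (x32), x32 = True.
But (¬x32) is also a unit clause — contradiction.
Undo x11 and try x11 = False.
From the singleton clause (x12), x12 = True.
From the singleton clause (¬x22), x22 = False.
From the singleton clause (x21), x21 = True.
From the singleton clause (¬x31), x31 = False.
From the singleton clause (x32), x32 = True.
But (¬x32) is also a unit clause — contradiction.
Neither x11 = True nor x11 = False works.
No assignment satisfies every clause.

Unsatisfiable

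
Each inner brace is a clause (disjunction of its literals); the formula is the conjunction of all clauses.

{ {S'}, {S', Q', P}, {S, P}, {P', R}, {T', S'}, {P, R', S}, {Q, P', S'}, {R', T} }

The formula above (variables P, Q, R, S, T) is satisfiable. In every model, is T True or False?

Suppose T = 0.
The clause (S') is unit, so S = 0.
The clause (P) is unit, so P = 1.
The clause (R) is unit, so R = 1.
That conflicts with the unit clause (R').
So every satisfying assignment has T = True.

True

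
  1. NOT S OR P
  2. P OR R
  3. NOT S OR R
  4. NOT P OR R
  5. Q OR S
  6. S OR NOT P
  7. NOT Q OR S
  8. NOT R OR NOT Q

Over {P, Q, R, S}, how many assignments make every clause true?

1

There are 2^4 = 16 truth assignments over (P, Q, R, S).
Check each against the 8 clauses (columns in the order P, Q, R, S):
  F F F F  ✗ fails (P OR R)
  F F F T  ✗ fails (NOT S OR P)
  F F T F  ✗ fails (Q OR S)
  F F T T  ✗ fails (NOT S OR P)
  F T F F  ✗ fails (P OR R)
  F T F T  ✗ fails (NOT S OR P)
  F T T F  ✗ fails (NOT Q OR S)
  F T T T  ✗ fails (NOT S OR P)
  T F F F  ✗ fails (NOT P OR R)
  T F F T  ✗ fails (NOT S OR R)
  T F T F  ✗ fails (Q OR S)
  T F T T  ✓ satisfies all
  T T F F  ✗ fails (NOT P OR R)
  T T F T  ✗ fails (NOT S OR R)
  T T T F  ✗ fails (S OR NOT P)
  T T T T  ✗ fails (NOT R OR NOT Q)
1 of the 16 rows is a model.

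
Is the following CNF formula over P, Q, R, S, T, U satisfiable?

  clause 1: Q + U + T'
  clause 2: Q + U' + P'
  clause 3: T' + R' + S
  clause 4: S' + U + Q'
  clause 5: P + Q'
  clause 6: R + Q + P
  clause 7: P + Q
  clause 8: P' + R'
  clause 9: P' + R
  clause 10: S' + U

Try P = 1.
Unit clause (R') forces R = 0.
That conflicts with the unit clause (R).
So P must be the other value — set P = 0.
Unit clause (Q') forces Q = 0.
That conflicts with the unit clause (Q).
Either choice for P ends in contradiction.
No assignment satisfies every clause.

No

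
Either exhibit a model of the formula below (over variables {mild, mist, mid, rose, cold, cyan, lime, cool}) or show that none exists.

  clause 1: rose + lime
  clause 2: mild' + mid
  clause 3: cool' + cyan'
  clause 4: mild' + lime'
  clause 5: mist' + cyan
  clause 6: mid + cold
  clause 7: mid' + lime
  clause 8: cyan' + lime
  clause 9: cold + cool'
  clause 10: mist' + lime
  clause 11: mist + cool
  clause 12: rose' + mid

Suppose rose = 0.
(lime) alone gives lime = 1.
(mild') alone gives mild = 0.
Suppose cool = 1.
(cyan') alone gives cyan = 0.
(mist') alone gives mist = 0.
(cold) alone gives cold = 1.
Every clause is now satisfied; mid is unconstrained.

mild: 0, mist: 0, mid: 1, rose: 0, cold: 1, cyan: 0, lime: 1, cool: 1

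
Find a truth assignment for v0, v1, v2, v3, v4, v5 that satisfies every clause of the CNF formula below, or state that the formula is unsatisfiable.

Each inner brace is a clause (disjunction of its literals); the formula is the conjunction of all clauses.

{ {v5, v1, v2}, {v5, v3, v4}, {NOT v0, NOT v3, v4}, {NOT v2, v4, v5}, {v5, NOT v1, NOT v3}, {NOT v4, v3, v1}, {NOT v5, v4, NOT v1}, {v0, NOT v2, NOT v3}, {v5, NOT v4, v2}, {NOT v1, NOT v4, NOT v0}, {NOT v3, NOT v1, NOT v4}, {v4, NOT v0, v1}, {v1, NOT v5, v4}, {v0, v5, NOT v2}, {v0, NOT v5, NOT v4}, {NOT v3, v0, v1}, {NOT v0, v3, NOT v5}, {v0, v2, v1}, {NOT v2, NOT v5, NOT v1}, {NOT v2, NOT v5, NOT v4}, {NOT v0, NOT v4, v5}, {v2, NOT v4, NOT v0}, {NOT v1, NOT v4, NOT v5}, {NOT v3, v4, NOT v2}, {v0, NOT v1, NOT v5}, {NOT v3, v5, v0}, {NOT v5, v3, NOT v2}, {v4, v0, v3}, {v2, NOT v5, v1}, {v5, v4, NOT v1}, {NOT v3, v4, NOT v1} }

UNSATISFIABLE

Case v5 = true:
Case v4 = true:
Unit clause (v0) forces v0 = true.
Unit clause (NOT v1) forces v1 = false.
Unit clause (v3) forces v3 = true.
Unit clause (NOT v2) forces v2 = false.
That conflicts with the unit clause (v2).
So v4 must be the other value — set v4 = false.
Unit clause (NOT v1) forces v1 = false.
That conflicts with the unit clause (v1).
Neither v4 = true nor v4 = false works.
So v5 must be the other value — set v5 = false.
Case v1 = true:
Unit clause (NOT v3) forces v3 = false.
Unit clause (v4) forces v4 = true.
Unit clause (v2) forces v2 = true.
Unit clause (NOT v0) forces v0 = false.
That conflicts with the unit clause (v0).
So v1 must be the other value — set v1 = false.
Unit clause (v2) forces v2 = true.
Unit clause (v4) forces v4 = true.
Unit clause (v3) forces v3 = true.
Unit clause (v0) forces v0 = true.
That conflicts with the unit clause (NOT v0).
Neither v1 = true nor v1 = false works.
Neither v5 = true nor v5 = false works.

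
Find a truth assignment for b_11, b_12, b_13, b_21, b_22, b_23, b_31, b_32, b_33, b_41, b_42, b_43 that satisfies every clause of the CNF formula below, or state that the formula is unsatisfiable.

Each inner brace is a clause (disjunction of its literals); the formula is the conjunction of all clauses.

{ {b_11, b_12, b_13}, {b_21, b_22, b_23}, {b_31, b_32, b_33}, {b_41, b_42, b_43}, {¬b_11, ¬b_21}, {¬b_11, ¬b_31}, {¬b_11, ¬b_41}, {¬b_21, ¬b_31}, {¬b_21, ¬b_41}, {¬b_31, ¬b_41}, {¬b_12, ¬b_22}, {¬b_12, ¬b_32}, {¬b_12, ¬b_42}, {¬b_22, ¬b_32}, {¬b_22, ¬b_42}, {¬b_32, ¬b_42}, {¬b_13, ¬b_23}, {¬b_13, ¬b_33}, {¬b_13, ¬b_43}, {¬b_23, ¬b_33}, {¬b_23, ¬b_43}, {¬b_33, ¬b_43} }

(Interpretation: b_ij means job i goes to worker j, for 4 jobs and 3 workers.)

Suppose b_11 = False.
Suppose b_12 = True.
From the singleton clause (¬b_22), b_22 = False.
From the singleton clause (¬b_32), b_32 = False.
From the singleton clause (¬b_42), b_42 = False.
Suppose b_21 = True.
From the singleton clause (¬b_31), b_31 = False.
From the singleton clause (b_33), b_33 = True.
From the singleton clause (¬b_41), b_41 = False.
From the singleton clause (b_43), b_43 = True.
But (¬b_43) is also a unit clause — contradiction.
Undo b_21 and try b_21 = False.
From the singleton clause (b_23), b_23 = True.
From the singleton clause (¬b_13), b_13 = False.
From the singleton clause (¬b_33), b_33 = False.
From the singleton clause (b_31), b_31 = True.
From the singleton clause (¬b_41), b_41 = False.
From the singleton clause (b_43), b_43 = True.
But (¬b_43) is also a unit clause — contradiction.
Both values of b_21 lead to a conflict.
Undo b_12 and try b_12 = False.
From the singleton clause (b_13), b_13 = True.
From the singleton clause (¬b_23), b_23 = False.
From the singleton clause (¬b_33), b_33 = False.
From the singleton clause (¬b_43), b_43 = False.
Suppose b_21 = True.
From the singleton clause (¬b_31), b_31 = False.
From the singleton clause (b_32), b_32 = True.
From the singleton clause (¬b_41), b_41 = False.
From the singleton clause (b_42), b_42 = True.
But (¬b_42) is also a unit clause — contradiction.
Undo b_21 and try b_21 = False.
From the singleton clause (b_22), b_22 = True.
From the singleton clause (¬b_32), b_32 = False.
From the singleton clause (b_31), b_31 = True.
From the singleton clause (¬b_41), b_41 = False.
From the singleton clause (b_42), b_42 = True.
But (¬b_42) is also a unit clause — contradiction.
Both values of b_21 lead to a conflict.
Both values of b_12 lead to a conflict.
Undo b_11 and try b_11 = True.
From the singleton clause (¬b_21), b_21 = False.
From the singleton clause (¬b_31), b_31 = False.
From the singleton clause (¬b_41), b_41 = False.
Suppose b_22 = True.
From the singleton clause (¬b_12), b_12 = False.
From the singleton clause (¬b_32), b_32 = False.
From the singleton clause (b_33), b_33 = True.
From the singleton clause (¬b_42), b_42 = False.
From the singleton clause (b_43), b_43 = True.
But (¬b_43) is also a unit clause — contradiction.
Undo b_22 and try b_22 = False.
From the singleton clause (b_23), b_23 = True.
From the singleton clause (¬b_13), b_13 = False.
From the singleton clause (¬b_33), b_33 = False.
From the singleton clause (b_32), b_32 = True.
From the singleton clause (¬b_12), b_12 = False.
From the singleton clause (¬b_42), b_42 = False.
From the singleton clause (b_43), b_43 = True.
But (¬b_43) is also a unit clause — contradiction.
Both values of b_22 lead to a conflict.
Both values of b_11 lead to a conflict.

UNSATISFIABLE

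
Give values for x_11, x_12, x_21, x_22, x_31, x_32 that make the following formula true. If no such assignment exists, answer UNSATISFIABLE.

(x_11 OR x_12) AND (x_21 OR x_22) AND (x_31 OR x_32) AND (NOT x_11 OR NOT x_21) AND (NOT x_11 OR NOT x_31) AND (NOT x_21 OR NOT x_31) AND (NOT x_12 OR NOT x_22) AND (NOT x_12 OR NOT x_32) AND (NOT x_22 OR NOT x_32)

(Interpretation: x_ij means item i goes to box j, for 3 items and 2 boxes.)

UNSATISFIABLE

Try x_11 = true.
The clause (NOT x_21) is unit, so x_21 = false.
The clause (x_22) is unit, so x_22 = true.
The clause (NOT x_31) is unit, so x_31 = false.
The clause (x_32) is unit, so x_32 = true.
Now (NOT x_32) is unsatisfied and unit — conflict.
So x_11 must be the other value — set x_11 = false.
The clause (x_12) is unit, so x_12 = true.
The clause (NOT x_22) is unit, so x_22 = false.
The clause (x_21) is unit, so x_21 = true.
The clause (NOT x_31) is unit, so x_31 = false.
The clause (x_32) is unit, so x_32 = true.
Now (NOT x_32) is unsatisfied and unit — conflict.
Both values of x_11 lead to a conflict.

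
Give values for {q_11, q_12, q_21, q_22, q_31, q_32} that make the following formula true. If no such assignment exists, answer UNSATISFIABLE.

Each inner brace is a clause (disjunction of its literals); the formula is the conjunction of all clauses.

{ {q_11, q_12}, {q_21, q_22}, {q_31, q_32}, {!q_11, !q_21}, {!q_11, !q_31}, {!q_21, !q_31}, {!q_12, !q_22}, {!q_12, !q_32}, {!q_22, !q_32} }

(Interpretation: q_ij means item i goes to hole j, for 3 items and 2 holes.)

UNSATISFIABLE

Case q_11 = true:
From the singleton clause (!q_21), q_21 = false.
From the singleton clause (q_22), q_22 = true.
From the singleton clause (!q_31), q_31 = false.
From the singleton clause (q_32), q_32 = true.
But (!q_32) is also a unit clause — contradiction.
So q_11 must be the other value — set q_11 = false.
From the singleton clause (q_12), q_12 = true.
From the singleton clause (!q_22), q_22 = false.
From the singleton clause (q_21), q_21 = true.
From the singleton clause (!q_31), q_31 = false.
From the singleton clause (q_32), q_32 = true.
But (!q_32) is also a unit clause — contradiction.
Either choice for q_11 ends in contradiction.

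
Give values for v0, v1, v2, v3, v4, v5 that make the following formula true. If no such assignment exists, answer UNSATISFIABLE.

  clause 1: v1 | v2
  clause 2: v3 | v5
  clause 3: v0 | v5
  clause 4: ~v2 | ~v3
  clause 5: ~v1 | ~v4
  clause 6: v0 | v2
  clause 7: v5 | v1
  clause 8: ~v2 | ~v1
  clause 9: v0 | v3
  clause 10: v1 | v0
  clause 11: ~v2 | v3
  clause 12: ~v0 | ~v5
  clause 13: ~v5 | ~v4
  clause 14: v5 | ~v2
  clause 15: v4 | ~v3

Try v1 = 1.
The clause (~v4) is unit, so v4 = 0.
The clause (~v2) is unit, so v2 = 0.
The clause (v0) is unit, so v0 = 1.
The clause (~v5) is unit, so v5 = 0.
The clause (v3) is unit, so v3 = 1.
That conflicts with the unit clause (~v3).
Undo v1 and try v1 = 0.
The clause (v2) is unit, so v2 = 1.
The clause (~v3) is unit, so v3 = 0.
That conflicts with the unit clause (v3).
Either choice for v1 ends in contradiction.

UNSATISFIABLE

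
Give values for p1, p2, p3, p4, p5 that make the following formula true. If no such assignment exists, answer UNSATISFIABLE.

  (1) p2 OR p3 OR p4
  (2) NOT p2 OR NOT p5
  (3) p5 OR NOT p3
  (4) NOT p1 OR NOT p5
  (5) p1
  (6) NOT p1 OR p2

The clause (p1) is unit, so p1 = true.
The clause (NOT p5) is unit, so p5 = false.
The clause (NOT p3) is unit, so p3 = false.
The clause (p2) is unit, so p2 = true.
Every clause is now satisfied; p4 is unconstrained.

p1 ↦ true; p2 ↦ true; p3 ↦ false; p4 ↦ false; p5 ↦ false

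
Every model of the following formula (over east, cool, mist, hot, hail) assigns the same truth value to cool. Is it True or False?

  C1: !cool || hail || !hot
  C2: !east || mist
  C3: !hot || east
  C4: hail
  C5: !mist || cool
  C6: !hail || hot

True

Suppose cool = false.
Unit clause (hail) forces hail = true.
Unit clause (!mist) forces mist = false.
Unit clause (!east) forces east = false.
Unit clause (!hot) forces hot = false.
That conflicts with the unit clause (hot).
So every satisfying assignment has cool = True.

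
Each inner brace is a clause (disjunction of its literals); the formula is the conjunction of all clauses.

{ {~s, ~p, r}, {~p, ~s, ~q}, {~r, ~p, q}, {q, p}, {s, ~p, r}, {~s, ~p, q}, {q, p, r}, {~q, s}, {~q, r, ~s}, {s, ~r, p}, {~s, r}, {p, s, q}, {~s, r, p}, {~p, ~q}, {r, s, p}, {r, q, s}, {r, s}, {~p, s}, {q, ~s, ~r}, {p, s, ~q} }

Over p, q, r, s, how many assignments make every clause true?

1

There are 2^4 = 16 truth assignments over (p, q, r, s).
Split on s. With s = 1, the clauses containing s are satisfied and ~s drops from the rest; 1 of the 2^3 = 8 assignments to the other variables satisfy what remains.
With s = 0, by the same count on the reduced clause set, 0 assignments work.
Total: 1 + 0 = 1.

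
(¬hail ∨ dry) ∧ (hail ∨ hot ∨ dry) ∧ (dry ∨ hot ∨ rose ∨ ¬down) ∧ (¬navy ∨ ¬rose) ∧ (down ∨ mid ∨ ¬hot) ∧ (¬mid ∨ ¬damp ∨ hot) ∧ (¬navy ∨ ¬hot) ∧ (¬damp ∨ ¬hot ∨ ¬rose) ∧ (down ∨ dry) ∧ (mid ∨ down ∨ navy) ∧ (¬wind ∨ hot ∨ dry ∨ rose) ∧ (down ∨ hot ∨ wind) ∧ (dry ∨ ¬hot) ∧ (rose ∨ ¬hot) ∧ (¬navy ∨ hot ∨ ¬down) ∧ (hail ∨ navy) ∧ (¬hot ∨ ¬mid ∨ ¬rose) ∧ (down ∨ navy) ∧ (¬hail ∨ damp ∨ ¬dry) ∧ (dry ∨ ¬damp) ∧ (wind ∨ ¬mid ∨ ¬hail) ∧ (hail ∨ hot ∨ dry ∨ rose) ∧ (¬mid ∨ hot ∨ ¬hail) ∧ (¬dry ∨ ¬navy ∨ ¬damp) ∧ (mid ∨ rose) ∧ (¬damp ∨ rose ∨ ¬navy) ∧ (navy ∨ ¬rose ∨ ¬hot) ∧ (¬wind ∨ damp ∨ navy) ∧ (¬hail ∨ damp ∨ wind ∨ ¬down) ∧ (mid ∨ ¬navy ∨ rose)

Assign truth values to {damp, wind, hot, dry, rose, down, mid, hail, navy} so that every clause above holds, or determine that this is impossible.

Branch on hail: set hail = True.
(dry) alone gives dry = True.
(damp) alone gives damp = True.
(¬navy) alone gives navy = False.
(down) alone gives down = True.
Branch on mid: set mid = False.
(rose) alone gives rose = True.
(¬hot) alone gives hot = False.
All clauses hold; wind can take either value.

damp ↦ True,  wind ↦ False,  hot ↦ False,  dry ↦ True,  rose ↦ True,  down ↦ True,  mid ↦ False,  hail ↦ True,  navy ↦ False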